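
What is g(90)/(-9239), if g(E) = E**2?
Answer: -8100/9239 ≈ -0.87672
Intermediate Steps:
g(90)/(-9239) = 90**2/(-9239) = 8100*(-1/9239) = -8100/9239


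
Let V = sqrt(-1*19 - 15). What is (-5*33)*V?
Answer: -165*I*sqrt(34) ≈ -962.11*I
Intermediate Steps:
V = I*sqrt(34) (V = sqrt(-19 - 15) = sqrt(-34) = I*sqrt(34) ≈ 5.8309*I)
(-5*33)*V = (-5*33)*(I*sqrt(34)) = -165*I*sqrt(34)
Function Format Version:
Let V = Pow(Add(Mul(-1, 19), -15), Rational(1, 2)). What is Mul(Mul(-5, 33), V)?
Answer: Mul(-165, I, Pow(34, Rational(1, 2))) ≈ Mul(-962.11, I)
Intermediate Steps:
V = Mul(I, Pow(34, Rational(1, 2))) (V = Pow(Add(-19, -15), Rational(1, 2)) = Pow(-34, Rational(1, 2)) = Mul(I, Pow(34, Rational(1, 2))) ≈ Mul(5.8309, I))
Mul(Mul(-5, 33), V) = Mul(Mul(-5, 33), Mul(I, Pow(34, Rational(1, 2)))) = Mul(-165, Mul(I, Pow(34, Rational(1, 2)))) = Mul(-165, I, Pow(34, Rational(1, 2)))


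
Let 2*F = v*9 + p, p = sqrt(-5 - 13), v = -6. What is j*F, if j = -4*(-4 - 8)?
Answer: -1296 + 72*I*sqrt(2) ≈ -1296.0 + 101.82*I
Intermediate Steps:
p = 3*I*sqrt(2) (p = sqrt(-18) = 3*I*sqrt(2) ≈ 4.2426*I)
j = 48 (j = -4*(-12) = 48)
F = -27 + 3*I*sqrt(2)/2 (F = (-6*9 + 3*I*sqrt(2))/2 = (-54 + 3*I*sqrt(2))/2 = -27 + 3*I*sqrt(2)/2 ≈ -27.0 + 2.1213*I)
j*F = 48*(-27 + 3*I*sqrt(2)/2) = -1296 + 72*I*sqrt(2)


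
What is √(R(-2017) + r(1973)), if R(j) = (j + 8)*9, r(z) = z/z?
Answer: 4*I*√1130 ≈ 134.46*I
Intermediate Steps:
r(z) = 1
R(j) = 72 + 9*j (R(j) = (8 + j)*9 = 72 + 9*j)
√(R(-2017) + r(1973)) = √((72 + 9*(-2017)) + 1) = √((72 - 18153) + 1) = √(-18081 + 1) = √(-18080) = 4*I*√1130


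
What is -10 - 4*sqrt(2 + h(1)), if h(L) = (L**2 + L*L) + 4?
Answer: -10 - 8*sqrt(2) ≈ -21.314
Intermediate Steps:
h(L) = 4 + 2*L**2 (h(L) = (L**2 + L**2) + 4 = 2*L**2 + 4 = 4 + 2*L**2)
-10 - 4*sqrt(2 + h(1)) = -10 - 4*sqrt(2 + (4 + 2*1**2)) = -10 - 4*sqrt(2 + (4 + 2*1)) = -10 - 4*sqrt(2 + (4 + 2)) = -10 - 4*sqrt(2 + 6) = -10 - 8*sqrt(2)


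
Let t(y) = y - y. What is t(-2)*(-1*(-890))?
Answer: 0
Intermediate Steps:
t(y) = 0
t(-2)*(-1*(-890)) = 0*(-1*(-890)) = 0*890 = 0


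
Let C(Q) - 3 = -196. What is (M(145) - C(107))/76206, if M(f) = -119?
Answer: 37/38103 ≈ 0.00097105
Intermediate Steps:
C(Q) = -193 (C(Q) = 3 - 196 = -193)
(M(145) - C(107))/76206 = (-119 - 1*(-193))/76206 = (-119 + 193)*(1/76206) = 74*(1/76206) = 37/38103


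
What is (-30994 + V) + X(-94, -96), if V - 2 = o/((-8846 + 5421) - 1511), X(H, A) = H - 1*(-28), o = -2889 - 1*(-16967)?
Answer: -76658183/2468 ≈ -31061.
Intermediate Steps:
o = 14078 (o = -2889 + 16967 = 14078)
X(H, A) = 28 + H (X(H, A) = H + 28 = 28 + H)
V = -2103/2468 (V = 2 + 14078/((-8846 + 5421) - 1511) = 2 + 14078/(-3425 - 1511) = 2 + 14078/(-4936) = 2 + 14078*(-1/4936) = 2 - 7039/2468 = -2103/2468 ≈ -0.85211)
(-30994 + V) + X(-94, -96) = (-30994 - 2103/2468) + (28 - 94) = -76495295/2468 - 66 = -76658183/2468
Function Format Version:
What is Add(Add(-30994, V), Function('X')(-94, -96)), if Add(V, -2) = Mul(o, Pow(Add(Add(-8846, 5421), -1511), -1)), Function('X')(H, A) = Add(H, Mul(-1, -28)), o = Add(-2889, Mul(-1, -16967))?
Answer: Rational(-76658183, 2468) ≈ -31061.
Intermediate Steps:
o = 14078 (o = Add(-2889, 16967) = 14078)
Function('X')(H, A) = Add(28, H) (Function('X')(H, A) = Add(H, 28) = Add(28, H))
V = Rational(-2103, 2468) (V = Add(2, Mul(14078, Pow(Add(Add(-8846, 5421), -1511), -1))) = Add(2, Mul(14078, Pow(Add(-3425, -1511), -1))) = Add(2, Mul(14078, Pow(-4936, -1))) = Add(2, Mul(14078, Rational(-1, 4936))) = Add(2, Rational(-7039, 2468)) = Rational(-2103, 2468) ≈ -0.85211)
Add(Add(-30994, V), Function('X')(-94, -96)) = Add(Add(-30994, Rational(-2103, 2468)), Add(28, -94)) = Add(Rational(-76495295, 2468), -66) = Rational(-76658183, 2468)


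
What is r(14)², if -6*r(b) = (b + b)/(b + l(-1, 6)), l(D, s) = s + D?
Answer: 196/3249 ≈ 0.060326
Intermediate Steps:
l(D, s) = D + s
r(b) = -b/(3*(5 + b)) (r(b) = -(b + b)/(6*(b + (-1 + 6))) = -2*b/(6*(b + 5)) = -2*b/(6*(5 + b)) = -b/(3*(5 + b)))
r(14)² = (-1*14/(15 + 3*14))² = (-1*14/(15 + 42))² = (-1*14/57)² = (-1*14*1/57)² = (-14/57)² = 196/3249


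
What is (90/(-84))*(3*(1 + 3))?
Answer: -90/7 ≈ -12.857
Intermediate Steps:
(90/(-84))*(3*(1 + 3)) = (90*(-1/84))*(3*4) = -15/14*12 = -90/7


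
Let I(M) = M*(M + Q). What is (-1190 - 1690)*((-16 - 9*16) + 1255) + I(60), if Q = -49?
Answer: -3152940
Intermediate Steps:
I(M) = M*(-49 + M) (I(M) = M*(M - 49) = M*(-49 + M))
(-1190 - 1690)*((-16 - 9*16) + 1255) + I(60) = (-1190 - 1690)*((-16 - 9*16) + 1255) + 60*(-49 + 60) = -2880*((-16 - 144) + 1255) + 60*11 = -2880*(-160 + 1255) + 660 = -2880*1095 + 660 = -3153600 + 660 = -3152940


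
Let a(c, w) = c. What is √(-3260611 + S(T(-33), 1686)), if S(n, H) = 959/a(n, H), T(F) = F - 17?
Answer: I*√326063018/10 ≈ 1805.7*I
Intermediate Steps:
T(F) = -17 + F
S(n, H) = 959/n
√(-3260611 + S(T(-33), 1686)) = √(-3260611 + 959/(-17 - 33)) = √(-3260611 + 959/(-50)) = √(-3260611 + 959*(-1/50)) = √(-3260611 - 959/50) = √(-163031509/50) = I*√326063018/10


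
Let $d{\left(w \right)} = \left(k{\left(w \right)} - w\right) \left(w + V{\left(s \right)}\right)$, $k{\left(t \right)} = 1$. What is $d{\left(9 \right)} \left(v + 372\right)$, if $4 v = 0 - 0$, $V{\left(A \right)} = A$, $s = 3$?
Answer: $-35712$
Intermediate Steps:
$v = 0$ ($v = \frac{0 - 0}{4} = \frac{0 + 0}{4} = \frac{1}{4} \cdot 0 = 0$)
$d{\left(w \right)} = \left(1 - w\right) \left(3 + w\right)$ ($d{\left(w \right)} = \left(1 - w\right) \left(w + 3\right) = \left(1 - w\right) \left(3 + w\right)$)
$d{\left(9 \right)} \left(v + 372\right) = \left(3 - 9^{2} - 18\right) \left(0 + 372\right) = \left(3 - 81 - 18\right) 372 = \left(-96\right) 372 = -35712$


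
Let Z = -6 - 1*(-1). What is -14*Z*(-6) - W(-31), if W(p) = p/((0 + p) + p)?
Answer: -841/2 ≈ -420.50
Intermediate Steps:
Z = -5 (Z = -6 + 1 = -5)
W(p) = 1/2 (W(p) = p/(p + p) = p/((2*p)) = p*(1/(2*p)) = 1/2)
-14*Z*(-6) - W(-31) = -14*(-5)*(-6) - 1*1/2 = 70*(-6) - 1/2 = -420 - 1/2 = -841/2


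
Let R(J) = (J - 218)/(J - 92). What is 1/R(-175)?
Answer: 89/131 ≈ 0.67939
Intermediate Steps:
R(J) = (-218 + J)/(-92 + J)
1/R(-175) = 1/((-218 - 175)/(-92 - 175)) = 1/(-393/(-267)) = 1/(-1/267*(-393)) = 1/(131/89) = 89/131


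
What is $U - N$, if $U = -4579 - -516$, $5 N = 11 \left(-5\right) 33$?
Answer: $-3700$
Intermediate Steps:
$N = -363$ ($N = \frac{11 \left(-5\right) 33}{5} = \frac{\left(-55\right) 33}{5} = \frac{1}{5} \left(-1815\right) = -363$)
$U = -4063$ ($U = -4579 + 516 = -4063$)
$U - N = -4063 - -363 = -4063 + 363 = -3700$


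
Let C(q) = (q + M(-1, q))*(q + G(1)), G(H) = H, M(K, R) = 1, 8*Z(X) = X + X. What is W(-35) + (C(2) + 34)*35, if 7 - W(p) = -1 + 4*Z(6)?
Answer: 1507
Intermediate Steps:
Z(X) = X/4 (Z(X) = (X + X)/8 = (2*X)/8 = X/4)
W(p) = 2 (W(p) = 7 - (-1 + 4*((1/4)*6)) = 7 - (-1 + 4*(3/2)) = 7 - (-1 + 6) = 7 - 1*5 = 7 - 5 = 2)
C(q) = (1 + q)**2 (C(q) = (q + 1)*(q + 1) = (1 + q)*(1 + q) = (1 + q)**2)
W(-35) + (C(2) + 34)*35 = 2 + ((1 + 2**2 + 2*2) + 34)*35 = 2 + ((1 + 4 + 4) + 34)*35 = 2 + (9 + 34)*35 = 2 + 43*35 = 2 + 1505 = 1507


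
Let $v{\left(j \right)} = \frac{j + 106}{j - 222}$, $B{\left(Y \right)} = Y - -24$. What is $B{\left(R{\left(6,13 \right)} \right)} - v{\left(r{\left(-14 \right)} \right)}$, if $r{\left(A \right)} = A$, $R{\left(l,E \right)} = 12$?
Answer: $\frac{2147}{59} \approx 36.39$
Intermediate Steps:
$B{\left(Y \right)} = 24 + Y$ ($B{\left(Y \right)} = Y + 24 = 24 + Y$)
$v{\left(j \right)} = \frac{106 + j}{-222 + j}$
$B{\left(R{\left(6,13 \right)} \right)} - v{\left(r{\left(-14 \right)} \right)} = \left(24 + 12\right) - \frac{106 - 14}{-222 - 14} = 36 - \frac{1}{-236} \cdot 92 = 36 - \left(- \frac{1}{236}\right) 92 = 36 - - \frac{23}{59} = 36 + \frac{23}{59} = \frac{2147}{59}$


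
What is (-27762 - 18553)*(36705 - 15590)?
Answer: -977941225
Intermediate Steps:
(-27762 - 18553)*(36705 - 15590) = -46315*21115 = -977941225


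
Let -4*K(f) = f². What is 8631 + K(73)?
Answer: 29195/4 ≈ 7298.8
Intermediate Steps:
K(f) = -f²/4
8631 + K(73) = 8631 - ¼*73² = 8631 - ¼*5329 = 8631 - 5329/4 = 29195/4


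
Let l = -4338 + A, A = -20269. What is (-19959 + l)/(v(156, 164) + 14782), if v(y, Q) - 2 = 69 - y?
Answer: -44566/14697 ≈ -3.0323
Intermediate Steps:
l = -24607 (l = -4338 - 20269 = -24607)
v(y, Q) = 71 - y (v(y, Q) = 2 + (69 - y) = 71 - y)
(-19959 + l)/(v(156, 164) + 14782) = (-19959 - 24607)/((71 - 1*156) + 14782) = -44566/((71 - 156) + 14782) = -44566/(-85 + 14782) = -44566/14697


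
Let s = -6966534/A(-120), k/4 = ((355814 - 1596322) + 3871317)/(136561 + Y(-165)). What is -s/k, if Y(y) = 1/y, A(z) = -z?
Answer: 6540578050549/8681669700 ≈ 753.38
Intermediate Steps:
k = 434083485/5633141 (k = 4*(((355814 - 1596322) + 3871317)/(136561 + 1/(-165))) = 4*((-1240508 + 3871317)/(136561 - 1/165)) = 4*(2630809/(22532564/165)) = 4*(2630809*(165/22532564)) = 4*(434083485/22532564) = 434083485/5633141 ≈ 77.059)
s = -1161089/20 (s = -6966534/((-1*(-120))) = -6966534/120 = -6966534*1/120 = -1161089/20 ≈ -58054.)
-s/k = -(-1161089)/(20*434083485/5633141) = -(-1161089)*5633141/(20*434083485) = -1*(-6540578050549/8681669700) = 6540578050549/8681669700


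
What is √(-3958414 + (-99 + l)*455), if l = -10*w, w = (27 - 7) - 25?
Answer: 3*I*√442301 ≈ 1995.2*I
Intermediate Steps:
w = -5 (w = 20 - 25 = -5)
l = 50 (l = -10*(-5) = 50)
√(-3958414 + (-99 + l)*455) = √(-3958414 + (-99 + 50)*455) = √(-3958414 - 49*455) = √(-3958414 - 22295) = √(-3980709) = 3*I*√442301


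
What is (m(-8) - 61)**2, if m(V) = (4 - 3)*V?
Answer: 4761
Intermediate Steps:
m(V) = V (m(V) = 1*V = V)
(m(-8) - 61)**2 = (-8 - 61)**2 = (-69)**2 = 4761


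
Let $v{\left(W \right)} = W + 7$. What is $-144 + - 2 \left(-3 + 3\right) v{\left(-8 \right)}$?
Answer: $-144$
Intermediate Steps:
$v{\left(W \right)} = 7 + W$
$-144 + - 2 \left(-3 + 3\right) v{\left(-8 \right)} = -144 + - 2 \left(-3 + 3\right) \left(7 - 8\right) = -144 + \left(-2\right) 0 \left(-1\right) = -144 + 0 \left(-1\right) = -144 + 0 = -144$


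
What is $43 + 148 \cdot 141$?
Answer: $20911$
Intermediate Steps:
$43 + 148 \cdot 141 = 43 + 20868 = 20911$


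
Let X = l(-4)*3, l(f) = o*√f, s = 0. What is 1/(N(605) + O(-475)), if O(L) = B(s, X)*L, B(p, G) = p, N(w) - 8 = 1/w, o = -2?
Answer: 605/4841 ≈ 0.12497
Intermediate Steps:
l(f) = -2*√f
X = -12*I (X = -4*I*3 = -12*I ≈ -12.0*I)
N(w) = 8 + 1/w
O(L) = 0 (O(L) = 0*L = 0)
1/(N(605) + O(-475)) = 1/((8 + 1/605) + 0) = 1/(4841/605 + 0) = 1/(4841/605) = 605/4841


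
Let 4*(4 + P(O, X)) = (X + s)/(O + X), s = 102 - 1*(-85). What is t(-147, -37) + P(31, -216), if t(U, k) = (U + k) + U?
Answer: -247871/740 ≈ -334.96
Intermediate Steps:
s = 187 (s = 102 + 85 = 187)
P(O, X) = -4 + (187 + X)/(4*(O + X)) (P(O, X) = -4 + ((X + 187)/(O + X))/4 = -4 + ((187 + X)/(O + X))/4 = -4 + (187 + X)/(4*(O + X)))
t(U, k) = k + 2*U
t(-147, -37) + P(31, -216) = (-37 + 2*(-147)) + (187 - 16*31 - 15*(-216))/(4*(31 - 216)) = (-37 - 294) + (¼)*(187 - 496 + 3240)/(-185) = -331 + (¼)*(-1/185)*2931 = -331 - 2931/740 = -247871/740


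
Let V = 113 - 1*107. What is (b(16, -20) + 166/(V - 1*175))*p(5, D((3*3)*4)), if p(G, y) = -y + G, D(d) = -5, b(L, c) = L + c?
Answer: -8420/169 ≈ -49.823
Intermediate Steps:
V = 6 (V = 113 - 107 = 6)
p(G, y) = G - y
(b(16, -20) + 166/(V - 1*175))*p(5, D((3*3)*4)) = ((16 - 20) + 166/(6 - 1*175))*(5 - 1*(-5)) = (-4 + 166/(6 - 175))*(5 + 5) = (-4 + 166/(-169))*10 = (-4 + 166*(-1/169))*10 = (-4 - 166/169)*10 = -842/169*10 = -8420/169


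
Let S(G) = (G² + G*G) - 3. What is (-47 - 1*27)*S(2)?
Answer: -370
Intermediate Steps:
S(G) = -3 + 2*G² (S(G) = (G² + G²) - 3 = 2*G² - 3 = -3 + 2*G²)
(-47 - 1*27)*S(2) = (-47 - 1*27)*(-3 + 2*2²) = (-47 - 27)*(-3 + 2*4) = -74*(-3 + 8) = -74*5 = -370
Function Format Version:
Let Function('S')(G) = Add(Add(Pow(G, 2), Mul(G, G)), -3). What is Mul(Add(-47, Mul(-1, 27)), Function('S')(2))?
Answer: -370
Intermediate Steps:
Function('S')(G) = Add(-3, Mul(2, Pow(G, 2))) (Function('S')(G) = Add(Add(Pow(G, 2), Pow(G, 2)), -3) = Add(Mul(2, Pow(G, 2)), -3) = Add(-3, Mul(2, Pow(G, 2))))
Mul(Add(-47, Mul(-1, 27)), Function('S')(2)) = Mul(Add(-47, Mul(-1, 27)), Add(-3, Mul(2, Pow(2, 2)))) = Mul(Add(-47, -27), Add(-3, Mul(2, 4))) = Mul(-74, Add(-3, 8)) = Mul(-74, 5) = -370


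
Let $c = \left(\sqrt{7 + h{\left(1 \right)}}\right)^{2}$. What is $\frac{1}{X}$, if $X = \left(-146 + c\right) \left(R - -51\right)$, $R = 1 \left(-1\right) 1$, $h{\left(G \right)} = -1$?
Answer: $- \frac{1}{7000} \approx -0.00014286$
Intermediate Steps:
$R = -1$ ($R = \left(-1\right) 1 = -1$)
$c = 6$ ($c = \left(\sqrt{7 - 1}\right)^{2} = \left(\sqrt{6}\right)^{2} = 6$)
$X = -7000$ ($X = \left(-146 + 6\right) \left(-1 - -51\right) = - 140 \left(-1 + 51\right) = \left(-140\right) 50 = -7000$)
$\frac{1}{X} = \frac{1}{-7000} = - \frac{1}{7000}$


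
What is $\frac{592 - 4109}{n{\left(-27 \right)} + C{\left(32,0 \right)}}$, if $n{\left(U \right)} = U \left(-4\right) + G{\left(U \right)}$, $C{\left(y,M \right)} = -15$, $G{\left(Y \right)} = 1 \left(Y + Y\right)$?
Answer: $- \frac{3517}{39} \approx -90.179$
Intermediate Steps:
$G{\left(Y \right)} = 2 Y$ ($G{\left(Y \right)} = 1 \cdot 2 Y = 2 Y$)
$n{\left(U \right)} = - 2 U$ ($n{\left(U \right)} = U \left(-4\right) + 2 U = - 4 U + 2 U = - 2 U$)
$\frac{592 - 4109}{n{\left(-27 \right)} + C{\left(32,0 \right)}} = \frac{592 - 4109}{\left(-2\right) \left(-27\right) - 15} = - \frac{3517}{54 - 15} = - \frac{3517}{39}$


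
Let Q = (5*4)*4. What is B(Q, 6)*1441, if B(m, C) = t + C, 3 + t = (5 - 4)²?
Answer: 5764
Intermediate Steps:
t = -2 (t = -3 + (5 - 4)² = -3 + 1² = -3 + 1 = -2)
Q = 80 (Q = 20*4 = 80)
B(m, C) = -2 + C
B(Q, 6)*1441 = (-2 + 6)*1441 = 4*1441 = 5764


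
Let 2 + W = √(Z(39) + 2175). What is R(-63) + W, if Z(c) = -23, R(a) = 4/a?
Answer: -130/63 + 2*√538 ≈ 44.326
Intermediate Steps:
W = -2 + 2*√538 (W = -2 + √(-23 + 2175) = -2 + √2152 = -2 + 2*√538 ≈ 44.390)
R(-63) + W = 4/(-63) + (-2 + 2*√538) = 4*(-1/63) + (-2 + 2*√538) = -4/63 + (-2 + 2*√538) = -130/63 + 2*√538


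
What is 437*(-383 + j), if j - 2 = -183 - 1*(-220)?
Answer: -150328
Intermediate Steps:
j = 39 (j = 2 + (-183 - 1*(-220)) = 2 + (-183 + 220) = 2 + 37 = 39)
437*(-383 + j) = 437*(-383 + 39) = 437*(-344) = -150328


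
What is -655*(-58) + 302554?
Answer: 340544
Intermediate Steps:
-655*(-58) + 302554 = 37990 + 302554 = 340544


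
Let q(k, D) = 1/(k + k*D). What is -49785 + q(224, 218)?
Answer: -2442252959/49056 ≈ -49785.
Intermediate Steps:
q(k, D) = 1/(k + D*k)
-49785 + q(224, 218) = -49785 + 1/(224*(1 + 218)) = -49785 + (1/224)/219 = -49785 + (1/224)*(1/219) = -49785 + 1/49056 = -2442252959/49056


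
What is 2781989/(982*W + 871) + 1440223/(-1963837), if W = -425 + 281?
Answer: -5665777551544/275991760469 ≈ -20.529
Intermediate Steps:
W = -144
2781989/(982*W + 871) + 1440223/(-1963837) = 2781989/(982*(-144) + 871) + 1440223/(-1963837) = 2781989/(-141408 + 871) + 1440223*(-1/1963837) = 2781989/(-140537) - 1440223/1963837 = 2781989*(-1/140537) - 1440223/1963837 = -2781989/140537 - 1440223/1963837 = -5665777551544/275991760469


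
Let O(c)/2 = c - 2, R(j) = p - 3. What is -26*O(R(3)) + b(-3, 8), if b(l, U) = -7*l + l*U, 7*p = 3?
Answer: 1643/7 ≈ 234.71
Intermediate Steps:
p = 3/7 (p = (⅐)*3 = 3/7 ≈ 0.42857)
R(j) = -18/7 (R(j) = 3/7 - 3 = -18/7)
b(l, U) = -7*l + U*l
O(c) = -4 + 2*c (O(c) = 2*(c - 2) = 2*(-2 + c) = -4 + 2*c)
-26*O(R(3)) + b(-3, 8) = -26*(-4 + 2*(-18/7)) - 3*(-7 + 8) = -26*(-4 - 36/7) - 3*1 = -26*(-64/7) - 3 = 1664/7 - 3 = 1643/7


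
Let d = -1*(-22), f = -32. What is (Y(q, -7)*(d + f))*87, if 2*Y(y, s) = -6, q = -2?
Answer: 2610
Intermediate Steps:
Y(y, s) = -3 (Y(y, s) = (1/2)*(-6) = -3)
d = 22
(Y(q, -7)*(d + f))*87 = -3*(22 - 32)*87 = -3*(-10)*87 = 30*87 = 2610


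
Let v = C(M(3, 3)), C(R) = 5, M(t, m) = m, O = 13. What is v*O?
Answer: 65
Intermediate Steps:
v = 5
v*O = 5*13 = 65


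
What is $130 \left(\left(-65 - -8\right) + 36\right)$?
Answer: $-2730$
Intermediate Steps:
$130 \left(\left(-65 - -8\right) + 36\right) = 130 \left(\left(-65 + 8\right) + 36\right) = 130 \left(-57 + 36\right) = 130 \left(-21\right) = -2730$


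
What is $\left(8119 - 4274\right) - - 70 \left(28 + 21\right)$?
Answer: $7275$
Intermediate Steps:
$\left(8119 - 4274\right) - - 70 \left(28 + 21\right) = 3845 - \left(-70\right) 49 = 3845 - -3430 = 3845 + 3430 = 7275$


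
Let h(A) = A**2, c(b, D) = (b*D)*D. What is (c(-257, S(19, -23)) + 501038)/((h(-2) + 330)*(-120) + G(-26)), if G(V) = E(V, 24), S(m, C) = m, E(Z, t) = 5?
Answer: -58323/5725 ≈ -10.187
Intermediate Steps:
G(V) = 5
c(b, D) = b*D**2 (c(b, D) = (D*b)*D = b*D**2)
(c(-257, S(19, -23)) + 501038)/((h(-2) + 330)*(-120) + G(-26)) = (-257*19**2 + 501038)/(((-2)**2 + 330)*(-120) + 5) = (-257*361 + 501038)/((4 + 330)*(-120) + 5) = (-92777 + 501038)/(334*(-120) + 5) = 408261/(-40080 + 5) = 408261/(-40075) = 408261*(-1/40075) = -58323/5725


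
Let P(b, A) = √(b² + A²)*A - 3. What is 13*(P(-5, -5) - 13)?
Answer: -208 - 325*√2 ≈ -667.62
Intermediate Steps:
P(b, A) = -3 + A*√(A² + b²) (P(b, A) = √(A² + b²)*A - 3 = A*√(A² + b²) - 3 = -3 + A*√(A² + b²))
13*(P(-5, -5) - 13) = 13*((-3 - 5*√((-5)² + (-5)²)) - 13) = 13*((-3 - 5*√(25 + 25)) - 13) = 13*((-3 - 25*√2) - 13) = 13*(-16 - 25*√2) = -208 - 325*√2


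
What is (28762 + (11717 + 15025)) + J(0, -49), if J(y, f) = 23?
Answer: 55527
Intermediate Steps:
(28762 + (11717 + 15025)) + J(0, -49) = (28762 + (11717 + 15025)) + 23 = (28762 + 26742) + 23 = 55504 + 23 = 55527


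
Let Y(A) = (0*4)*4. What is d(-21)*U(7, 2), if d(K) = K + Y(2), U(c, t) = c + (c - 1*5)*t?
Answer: -231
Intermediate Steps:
U(c, t) = c + t*(-5 + c) (U(c, t) = c + (c - 5)*t = c + (-5 + c)*t = c + t*(-5 + c))
Y(A) = 0 (Y(A) = 0*4 = 0)
d(K) = K (d(K) = K + 0 = K)
d(-21)*U(7, 2) = -21*(7 - 5*2 + 7*2) = -21*(7 - 10 + 14) = -21*11 = -231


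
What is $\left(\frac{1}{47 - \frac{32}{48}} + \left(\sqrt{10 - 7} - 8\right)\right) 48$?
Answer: $- \frac{53232}{139} + 48 \sqrt{3} \approx -299.83$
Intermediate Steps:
$\left(\frac{1}{47 - \frac{32}{48}} + \left(\sqrt{10 - 7} - 8\right)\right) 48 = \left(\frac{1}{47 - \frac{2}{3}} - \left(8 - \sqrt{3}\right)\right) 48 = \left(\frac{1}{\frac{139}{3}} - \left(8 - \sqrt{3}\right)\right) 48 = \left(\frac{3}{139} - \left(8 - \sqrt{3}\right)\right) 48 = \left(- \frac{1109}{139} + \sqrt{3}\right) 48 = - \frac{53232}{139} + 48 \sqrt{3}$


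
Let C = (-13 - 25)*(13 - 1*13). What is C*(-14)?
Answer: 0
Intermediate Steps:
C = 0 (C = -38*(13 - 13) = -38*0 = 0)
C*(-14) = 0*(-14) = 0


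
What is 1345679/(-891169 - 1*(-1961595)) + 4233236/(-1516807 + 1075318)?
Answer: -3937263402505/472581304314 ≈ -8.3314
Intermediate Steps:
1345679/(-891169 - 1*(-1961595)) + 4233236/(-1516807 + 1075318) = 1345679/(-891169 + 1961595) + 4233236/(-441489) = 1345679/1070426 + 4233236*(-1/441489) = 1345679*(1/1070426) - 4233236/441489 = 1345679/1070426 - 4233236/441489 = -3937263402505/472581304314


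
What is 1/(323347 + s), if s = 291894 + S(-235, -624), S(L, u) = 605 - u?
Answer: 1/616470 ≈ 1.6221e-6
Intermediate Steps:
s = 293123 (s = 291894 + (605 - 1*(-624)) = 291894 + (605 + 624) = 291894 + 1229 = 293123)
1/(323347 + s) = 1/(323347 + 293123) = 1/616470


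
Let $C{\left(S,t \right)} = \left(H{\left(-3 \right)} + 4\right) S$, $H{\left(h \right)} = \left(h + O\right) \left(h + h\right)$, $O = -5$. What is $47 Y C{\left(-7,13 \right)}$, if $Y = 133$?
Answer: $-2275364$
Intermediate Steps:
$H{\left(h \right)} = 2 h \left(-5 + h\right)$ ($H{\left(h \right)} = \left(h - 5\right) \left(h + h\right) = \left(-5 + h\right) 2 h = 2 h \left(-5 + h\right)$)
$C{\left(S,t \right)} = 52 S$ ($C{\left(S,t \right)} = \left(2 \left(-3\right) \left(-5 - 3\right) + 4\right) S = \left(2 \left(-3\right) \left(-8\right) + 4\right) S = \left(48 + 4\right) S = 52 S$)
$47 Y C{\left(-7,13 \right)} = 47 \cdot 133 \cdot 52 \left(-7\right) = 6251 \left(-364\right) = -2275364$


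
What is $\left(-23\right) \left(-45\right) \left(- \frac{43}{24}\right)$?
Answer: $- \frac{14835}{8} \approx -1854.4$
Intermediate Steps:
$\left(-23\right) \left(-45\right) \left(- \frac{43}{24}\right) = 1035 \left(\left(-43\right) \frac{1}{24}\right) = 1035 \left(- \frac{43}{24}\right) = - \frac{14835}{8}$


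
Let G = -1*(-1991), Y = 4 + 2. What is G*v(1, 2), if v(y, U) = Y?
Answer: 11946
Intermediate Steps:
Y = 6
v(y, U) = 6
G = 1991
G*v(1, 2) = 1991*6 = 11946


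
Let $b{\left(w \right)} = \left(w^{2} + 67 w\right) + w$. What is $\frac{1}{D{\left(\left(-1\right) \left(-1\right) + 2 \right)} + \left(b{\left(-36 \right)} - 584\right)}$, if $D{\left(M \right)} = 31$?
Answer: $- \frac{1}{1705} \approx -0.00058651$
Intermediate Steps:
$b{\left(w \right)} = w^{2} + 68 w$
$\frac{1}{D{\left(\left(-1\right) \left(-1\right) + 2 \right)} + \left(b{\left(-36 \right)} - 584\right)} = \frac{1}{31 - \left(584 + 36 \left(68 - 36\right)\right)} = \frac{1}{31 - 1736} = \frac{1}{-1705} = - \frac{1}{1705}$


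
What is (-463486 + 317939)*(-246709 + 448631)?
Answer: -29389141334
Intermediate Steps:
(-463486 + 317939)*(-246709 + 448631) = -145547*201922 = -29389141334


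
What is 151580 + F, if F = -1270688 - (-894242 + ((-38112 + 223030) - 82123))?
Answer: -327661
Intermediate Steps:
F = -479241 (F = -1270688 - (-894242 + (184918 - 82123)) = -1270688 - (-894242 + 102795) = -1270688 - 1*(-791447) = -1270688 + 791447 = -479241)
151580 + F = 151580 - 479241 = -327661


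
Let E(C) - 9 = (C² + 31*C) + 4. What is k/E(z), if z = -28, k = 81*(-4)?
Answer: 324/71 ≈ 4.5634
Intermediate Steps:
k = -324
E(C) = 13 + C² + 31*C (E(C) = 9 + ((C² + 31*C) + 4) = 9 + (4 + C² + 31*C) = 13 + C² + 31*C)
k/E(z) = -324/(13 + (-28)² + 31*(-28)) = -324/(13 + 784 - 868) = -324/(-71) = -324*(-1/71) = 324/71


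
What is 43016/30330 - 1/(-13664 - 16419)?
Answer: 647040329/456208695 ≈ 1.4183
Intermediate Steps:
43016/30330 - 1/(-13664 - 16419) = 43016*(1/30330) - 1/(-30083) = 21508/15165 - 1*(-1/30083) = 21508/15165 + 1/30083 = 647040329/456208695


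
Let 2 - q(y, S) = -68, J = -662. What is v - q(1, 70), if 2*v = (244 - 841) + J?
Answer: -1399/2 ≈ -699.50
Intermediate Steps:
q(y, S) = 70 (q(y, S) = 2 - 1*(-68) = 2 + 68 = 70)
v = -1259/2 (v = ((244 - 841) - 662)/2 = (-597 - 662)/2 = (1/2)*(-1259) = -1259/2 ≈ -629.50)
v - q(1, 70) = -1259/2 - 1*70 = -1259/2 - 70 = -1399/2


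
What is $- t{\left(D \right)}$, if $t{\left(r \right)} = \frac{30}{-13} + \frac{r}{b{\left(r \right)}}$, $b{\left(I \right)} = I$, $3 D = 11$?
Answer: $\frac{17}{13} \approx 1.3077$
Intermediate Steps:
$D = \frac{11}{3}$ ($D = \frac{1}{3} \cdot 11 = \frac{11}{3} \approx 3.6667$)
$t{\left(r \right)} = - \frac{17}{13}$ ($t{\left(r \right)} = \frac{30}{-13} + \frac{r}{r} = 30 \left(- \frac{1}{13}\right) + 1 = - \frac{30}{13} + 1 = - \frac{17}{13}$)
$- t{\left(D \right)} = \left(-1\right) \left(- \frac{17}{13}\right) = \frac{17}{13}$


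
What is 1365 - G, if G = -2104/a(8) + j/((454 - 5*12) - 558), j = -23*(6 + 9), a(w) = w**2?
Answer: 457813/328 ≈ 1395.8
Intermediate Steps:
j = -345 (j = -23*15 = -345)
G = -10093/328 (G = -2104/(8**2) - 345/((454 - 5*12) - 558) = -2104/64 - 345/((454 - 60) - 558) = -2104*1/64 - 345/(394 - 558) = -263/8 - 345/(-164) = -263/8 - 345*(-1/164) = -263/8 + 345/164 = -10093/328 ≈ -30.771)
1365 - G = 1365 - 1*(-10093/328) = 1365 + 10093/328 = 457813/328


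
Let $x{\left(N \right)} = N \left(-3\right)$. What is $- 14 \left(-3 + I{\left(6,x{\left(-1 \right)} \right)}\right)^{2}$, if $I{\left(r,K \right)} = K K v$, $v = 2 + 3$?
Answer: $-24696$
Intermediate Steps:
$v = 5$
$x{\left(N \right)} = - 3 N$
$I{\left(r,K \right)} = 5 K^{2}$ ($I{\left(r,K \right)} = K K 5 = K^{2} \cdot 5 = 5 K^{2}$)
$- 14 \left(-3 + I{\left(6,x{\left(-1 \right)} \right)}\right)^{2} = - 14 \left(-3 + 5 \left(\left(-3\right) \left(-1\right)\right)^{2}\right)^{2} = - 14 \left(-3 + 5 \cdot 3^{2}\right)^{2} = - 14 \left(-3 + 5 \cdot 9\right)^{2} = - 14 \left(-3 + 45\right)^{2} = - 14 \cdot 42^{2} = \left(-14\right) 1764 = -24696$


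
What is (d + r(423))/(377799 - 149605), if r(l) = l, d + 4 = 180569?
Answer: 90494/114097 ≈ 0.79313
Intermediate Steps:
d = 180565 (d = -4 + 180569 = 180565)
(d + r(423))/(377799 - 149605) = (180565 + 423)/(377799 - 149605) = 180988/228194 = 180988*(1/228194) = 90494/114097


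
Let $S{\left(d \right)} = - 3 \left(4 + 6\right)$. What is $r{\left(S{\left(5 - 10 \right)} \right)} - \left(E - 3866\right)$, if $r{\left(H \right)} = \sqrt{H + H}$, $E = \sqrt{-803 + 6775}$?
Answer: $3866 - 2 \sqrt{1493} + 2 i \sqrt{15} \approx 3788.7 + 7.746 i$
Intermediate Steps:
$E = 2 \sqrt{1493}$ ($E = \sqrt{5972} = 2 \sqrt{1493} \approx 77.279$)
$S{\left(d \right)} = -30$ ($S{\left(d \right)} = \left(-3\right) 10 = -30$)
$r{\left(H \right)} = \sqrt{2} \sqrt{H}$ ($r{\left(H \right)} = \sqrt{2 H} = \sqrt{2} \sqrt{H}$)
$r{\left(S{\left(5 - 10 \right)} \right)} - \left(E - 3866\right) = \sqrt{2} \sqrt{-30} - \left(2 \sqrt{1493} - 3866\right) = \sqrt{2} i \sqrt{30} - \left(2 \sqrt{1493} - 3866\right) = 2 i \sqrt{15} - \left(-3866 + 2 \sqrt{1493}\right) = 2 i \sqrt{15} + \left(3866 - 2 \sqrt{1493}\right) = 3866 - 2 \sqrt{1493} + 2 i \sqrt{15}$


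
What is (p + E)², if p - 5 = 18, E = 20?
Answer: 1849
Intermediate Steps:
p = 23 (p = 5 + 18 = 23)
(p + E)² = (23 + 20)² = 43² = 1849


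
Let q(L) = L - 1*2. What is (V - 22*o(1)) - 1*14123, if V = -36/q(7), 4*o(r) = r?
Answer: -141357/10 ≈ -14136.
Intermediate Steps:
q(L) = -2 + L (q(L) = L - 2 = -2 + L)
o(r) = r/4
V = -36/5 (V = -36/(-2 + 7) = -36/5 ≈ -7.2000)
(V - 22*o(1)) - 1*14123 = (-36/5 - 11/2) - 1*14123 = (-36/5 - 22*1/4) - 14123 = (-36/5 - 11/2) - 14123 = -127/10 - 14123 = -141357/10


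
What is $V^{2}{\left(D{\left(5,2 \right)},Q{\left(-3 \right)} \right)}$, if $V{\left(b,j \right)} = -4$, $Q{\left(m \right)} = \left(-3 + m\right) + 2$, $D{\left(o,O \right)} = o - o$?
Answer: $16$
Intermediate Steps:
$D{\left(o,O \right)} = 0$
$Q{\left(m \right)} = -1 + m$
$V^{2}{\left(D{\left(5,2 \right)},Q{\left(-3 \right)} \right)} = \left(-4\right)^{2} = 16$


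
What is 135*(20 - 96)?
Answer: -10260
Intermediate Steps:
135*(20 - 96) = 135*(-76) = -10260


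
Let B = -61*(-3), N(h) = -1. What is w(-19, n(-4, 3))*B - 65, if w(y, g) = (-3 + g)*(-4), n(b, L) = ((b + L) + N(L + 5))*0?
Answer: 2131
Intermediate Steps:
B = 183
n(b, L) = 0 (n(b, L) = ((b + L) - 1)*0 = ((L + b) - 1)*0 = (-1 + L + b)*0 = 0)
w(y, g) = 12 - 4*g
w(-19, n(-4, 3))*B - 65 = (12 - 4*0)*183 - 65 = (12 + 0)*183 - 65 = 12*183 - 65 = 2196 - 65 = 2131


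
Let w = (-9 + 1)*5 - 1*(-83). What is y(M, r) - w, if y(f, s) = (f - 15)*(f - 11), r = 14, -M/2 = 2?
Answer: 242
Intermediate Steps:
M = -4 (M = -2*2 = -4)
y(f, s) = (-15 + f)*(-11 + f)
w = 43 (w = -8*5 + 83 = -40 + 83 = 43)
y(M, r) - w = (165 + (-4)² - 26*(-4)) - 1*43 = (165 + 16 + 104) - 43 = 285 - 43 = 242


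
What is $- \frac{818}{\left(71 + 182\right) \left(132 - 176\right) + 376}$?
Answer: $\frac{409}{5378} \approx 0.076051$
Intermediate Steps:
$- \frac{818}{\left(71 + 182\right) \left(132 - 176\right) + 376} = - \frac{818}{253 \left(-44\right) + 376} = - \frac{818}{-11132 + 376} = - \frac{818}{-10756} = \left(-818\right) \left(- \frac{1}{10756}\right) = \frac{409}{5378}$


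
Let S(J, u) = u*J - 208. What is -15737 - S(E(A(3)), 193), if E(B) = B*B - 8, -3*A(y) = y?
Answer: -14178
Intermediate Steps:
A(y) = -y/3
E(B) = -8 + B² (E(B) = B² - 8 = -8 + B²)
S(J, u) = -208 + J*u (S(J, u) = J*u - 208 = -208 + J*u)
-15737 - S(E(A(3)), 193) = -15737 - (-208 + (-8 + (-⅓*3)²)*193) = -15737 - (-208 + (-8 + (-1)²)*193) = -15737 - (-208 + (-8 + 1)*193) = -15737 - (-208 - 7*193) = -15737 - (-208 - 1351) = -15737 - 1*(-1559) = -15737 + 1559 = -14178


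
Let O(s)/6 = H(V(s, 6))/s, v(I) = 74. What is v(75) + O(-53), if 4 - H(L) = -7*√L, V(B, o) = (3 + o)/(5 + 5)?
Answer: 3898/53 - 63*√10/265 ≈ 72.795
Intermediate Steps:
V(B, o) = 3/10 + o/10 (V(B, o) = (3 + o)/10 = (3 + o)*(⅒) = 3/10 + o/10)
H(L) = 4 + 7*√L (H(L) = 4 - (-7)*√L = 4 + 7*√L)
O(s) = 6*(4 + 21*√10/10)/s (O(s) = 6*((4 + 7*√(3/10 + (⅒)*6))/s) = 6*((4 + 7*√(3/10 + ⅗))/s) = 6*((4 + 7*√(9/10))/s) = 6*((4 + 7*(3*√10/10))/s) = 6*((4 + 21*√10/10)/s) = 6*(4 + 21*√10/10)/s)
v(75) + O(-53) = 74 + (⅗)*(40 + 21*√10)/(-53) = 74 + (⅗)*(-1/53)*(40 + 21*√10) = 74 + (-24/53 - 63*√10/265) = 3898/53 - 63*√10/265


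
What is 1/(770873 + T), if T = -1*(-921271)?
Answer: 1/1692144 ≈ 5.9097e-7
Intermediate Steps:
T = 921271
1/(770873 + T) = 1/(770873 + 921271) = 1/1692144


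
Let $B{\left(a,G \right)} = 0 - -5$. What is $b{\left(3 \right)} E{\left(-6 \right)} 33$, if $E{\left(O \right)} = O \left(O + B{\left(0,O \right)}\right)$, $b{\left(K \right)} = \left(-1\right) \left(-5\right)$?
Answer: $990$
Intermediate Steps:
$B{\left(a,G \right)} = 5$ ($B{\left(a,G \right)} = 0 + 5 = 5$)
$b{\left(K \right)} = 5$
$E{\left(O \right)} = O \left(5 + O\right)$ ($E{\left(O \right)} = O \left(O + 5\right) = O \left(5 + O\right)$)
$b{\left(3 \right)} E{\left(-6 \right)} 33 = 5 \left(- 6 \left(5 - 6\right)\right) 33 = 5 \left(\left(-6\right) \left(-1\right)\right) 33 = 5 \cdot 6 \cdot 33 = 30 \cdot 33 = 990$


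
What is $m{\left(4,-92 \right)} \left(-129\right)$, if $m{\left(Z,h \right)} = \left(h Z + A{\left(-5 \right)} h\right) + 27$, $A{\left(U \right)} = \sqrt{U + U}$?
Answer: $43989 + 11868 i \sqrt{10} \approx 43989.0 + 37530.0 i$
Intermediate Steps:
$A{\left(U \right)} = \sqrt{2} \sqrt{U}$ ($A{\left(U \right)} = \sqrt{2 U} = \sqrt{2} \sqrt{U}$)
$m{\left(Z,h \right)} = 27 + Z h + i h \sqrt{10}$ ($m{\left(Z,h \right)} = \left(h Z + \sqrt{2} \sqrt{-5} h\right) + 27 = \left(Z h + \sqrt{2} i \sqrt{5} h\right) + 27 = \left(Z h + i \sqrt{10} h\right) + 27 = \left(Z h + i h \sqrt{10}\right) + 27 = 27 + Z h + i h \sqrt{10}$)
$m{\left(4,-92 \right)} \left(-129\right) = \left(27 + 4 \left(-92\right) + i \left(-92\right) \sqrt{10}\right) \left(-129\right) = \left(27 - 368 - 92 i \sqrt{10}\right) \left(-129\right) = \left(-341 - 92 i \sqrt{10}\right) \left(-129\right) = 43989 + 11868 i \sqrt{10}$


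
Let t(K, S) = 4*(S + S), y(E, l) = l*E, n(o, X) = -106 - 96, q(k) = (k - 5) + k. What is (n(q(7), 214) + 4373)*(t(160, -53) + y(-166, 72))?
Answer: -51620296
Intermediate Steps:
q(k) = -5 + 2*k (q(k) = (-5 + k) + k = -5 + 2*k)
n(o, X) = -202
y(E, l) = E*l
t(K, S) = 8*S (t(K, S) = 4*(2*S) = 8*S)
(n(q(7), 214) + 4373)*(t(160, -53) + y(-166, 72)) = (-202 + 4373)*(8*(-53) - 166*72) = 4171*(-424 - 11952) = 4171*(-12376) = -51620296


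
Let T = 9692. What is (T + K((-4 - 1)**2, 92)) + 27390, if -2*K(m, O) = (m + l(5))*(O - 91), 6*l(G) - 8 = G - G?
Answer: 222413/6 ≈ 37069.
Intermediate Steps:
l(G) = 4/3 (l(G) = 4/3 + (G - G)/6 = 4/3 + (1/6)*0 = 4/3 + 0 = 4/3)
K(m, O) = -(-91 + O)*(4/3 + m)/2 (K(m, O) = -(m + 4/3)*(O - 91)/2 = -(4/3 + m)*(-91 + O)/2 = -(-91 + O)*(4/3 + m)/2)
(T + K((-4 - 1)**2, 92)) + 27390 = (9692 + (182/3 - 2/3*92 + 91*(-4 - 1)**2/2 - 1/2*92*(-4 - 1)**2)) + 27390 = (9692 + (182/3 - 184/3 + (91/2)*(-5)**2 - 1/2*92*(-5)**2)) + 27390 = (9692 + (182/3 - 184/3 + (91/2)*25 - 1/2*92*25)) + 27390 = (9692 + (182/3 - 184/3 + 2275/2 - 1150)) + 27390 = (9692 - 79/6) + 27390 = 58073/6 + 27390 = 222413/6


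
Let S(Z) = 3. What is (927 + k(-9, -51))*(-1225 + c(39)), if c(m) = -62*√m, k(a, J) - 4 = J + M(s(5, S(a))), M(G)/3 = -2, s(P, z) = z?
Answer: -1070650 - 54188*√39 ≈ -1.4091e+6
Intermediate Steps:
M(G) = -6 (M(G) = 3*(-2) = -6)
k(a, J) = -2 + J (k(a, J) = 4 + (J - 6) = 4 + (-6 + J) = -2 + J)
(927 + k(-9, -51))*(-1225 + c(39)) = (927 + (-2 - 51))*(-1225 - 62*√39) = (927 - 53)*(-1225 - 62*√39) = 874*(-1225 - 62*√39) = -1070650 - 54188*√39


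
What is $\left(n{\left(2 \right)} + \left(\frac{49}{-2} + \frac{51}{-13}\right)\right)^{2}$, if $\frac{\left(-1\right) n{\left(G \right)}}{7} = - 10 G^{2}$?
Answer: $\frac{42784681}{676} \approx 63291.0$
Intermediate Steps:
$n{\left(G \right)} = 70 G^{2}$ ($n{\left(G \right)} = - 7 \left(- 10 G^{2}\right) = 70 G^{2}$)
$\left(n{\left(2 \right)} + \left(\frac{49}{-2} + \frac{51}{-13}\right)\right)^{2} = \left(70 \cdot 2^{2} + \left(\frac{49}{-2} + \frac{51}{-13}\right)\right)^{2} = \left(70 \cdot 4 + \left(49 \left(- \frac{1}{2}\right) + 51 \left(- \frac{1}{13}\right)\right)\right)^{2} = \left(280 - \frac{739}{26}\right)^{2} = \left(\frac{6541}{26}\right)^{2} = \frac{42784681}{676}$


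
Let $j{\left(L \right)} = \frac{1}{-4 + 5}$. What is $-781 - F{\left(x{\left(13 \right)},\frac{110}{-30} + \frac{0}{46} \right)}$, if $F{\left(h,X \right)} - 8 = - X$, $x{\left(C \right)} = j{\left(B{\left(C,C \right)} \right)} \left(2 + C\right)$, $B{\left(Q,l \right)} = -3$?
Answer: $- \frac{2378}{3} \approx -792.67$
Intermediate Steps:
$j{\left(L \right)} = 1$ ($j{\left(L \right)} = 1^{-1} = 1$)
$x{\left(C \right)} = 2 + C$ ($x{\left(C \right)} = 1 \left(2 + C\right) = 2 + C$)
$F{\left(h,X \right)} = 8 - X$
$-781 - F{\left(x{\left(13 \right)},\frac{110}{-30} + \frac{0}{46} \right)} = -781 - \left(8 - \left(\frac{110}{-30} + \frac{0}{46}\right)\right) = -781 - \left(8 - \left(110 \left(- \frac{1}{30}\right) + 0 \cdot \frac{1}{46}\right)\right) = -781 - \left(8 - \left(- \frac{11}{3} + 0\right)\right) = -781 - \left(8 - - \frac{11}{3}\right) = -781 - \left(8 + \frac{11}{3}\right) = -781 - \frac{35}{3} = - \frac{2378}{3}$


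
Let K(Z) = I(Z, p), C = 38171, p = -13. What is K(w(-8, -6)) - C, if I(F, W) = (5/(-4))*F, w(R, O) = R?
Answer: -38161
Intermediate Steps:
I(F, W) = -5*F/4 (I(F, W) = (5*(-1/4))*F = -5*F/4)
K(Z) = -5*Z/4
K(w(-8, -6)) - C = -5/4*(-8) - 1*38171 = 10 - 38171 = -38161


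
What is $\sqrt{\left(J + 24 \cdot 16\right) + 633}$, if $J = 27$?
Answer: $6 \sqrt{29} \approx 32.311$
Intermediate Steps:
$\sqrt{\left(J + 24 \cdot 16\right) + 633} = \sqrt{\left(27 + 24 \cdot 16\right) + 633} = \sqrt{\left(27 + 384\right) + 633} = \sqrt{411 + 633} = \sqrt{1044} = 6 \sqrt{29}$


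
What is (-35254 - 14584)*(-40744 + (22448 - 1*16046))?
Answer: 1711536596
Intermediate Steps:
(-35254 - 14584)*(-40744 + (22448 - 1*16046)) = -49838*(-40744 + (22448 - 16046)) = -49838*(-40744 + 6402) = -49838*(-34342) = 1711536596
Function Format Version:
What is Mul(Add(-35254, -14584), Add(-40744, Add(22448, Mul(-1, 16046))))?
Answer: 1711536596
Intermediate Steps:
Mul(Add(-35254, -14584), Add(-40744, Add(22448, Mul(-1, 16046)))) = Mul(-49838, Add(-40744, Add(22448, -16046))) = Mul(-49838, Add(-40744, 6402)) = Mul(-49838, -34342) = 1711536596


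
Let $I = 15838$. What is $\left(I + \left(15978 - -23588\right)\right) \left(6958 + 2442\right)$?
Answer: $520797600$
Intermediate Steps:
$\left(I + \left(15978 - -23588\right)\right) \left(6958 + 2442\right) = \left(15838 + \left(15978 - -23588\right)\right) \left(6958 + 2442\right) = \left(15838 + \left(15978 + 23588\right)\right) 9400 = \left(15838 + 39566\right) 9400 = 55404 \cdot 9400 = 520797600$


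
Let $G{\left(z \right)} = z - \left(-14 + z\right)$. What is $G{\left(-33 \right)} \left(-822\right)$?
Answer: $-11508$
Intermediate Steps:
$G{\left(z \right)} = 14$
$G{\left(-33 \right)} \left(-822\right) = 14 \left(-822\right) = -11508$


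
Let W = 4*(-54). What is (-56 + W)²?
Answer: 73984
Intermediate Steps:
W = -216
(-56 + W)² = (-56 - 216)² = (-272)² = 73984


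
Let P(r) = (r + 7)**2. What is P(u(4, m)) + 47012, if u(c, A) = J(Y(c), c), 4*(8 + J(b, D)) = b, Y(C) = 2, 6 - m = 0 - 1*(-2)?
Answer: 188049/4 ≈ 47012.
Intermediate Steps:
m = 4 (m = 6 - (0 - 1*(-2)) = 6 - (0 + 2) = 6 - 1*2 = 6 - 2 = 4)
J(b, D) = -8 + b/4
u(c, A) = -15/2 (u(c, A) = -8 + (1/4)*2 = -8 + 1/2 = -15/2)
P(r) = (7 + r)**2
P(u(4, m)) + 47012 = (7 - 15/2)**2 + 47012 = (-1/2)**2 + 47012 = 1/4 + 47012 = 188049/4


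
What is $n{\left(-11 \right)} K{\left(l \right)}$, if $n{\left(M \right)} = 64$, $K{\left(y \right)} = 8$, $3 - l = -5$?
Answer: $512$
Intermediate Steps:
$l = 8$ ($l = 3 - -5 = 3 + 5 = 8$)
$n{\left(-11 \right)} K{\left(l \right)} = 64 \cdot 8 = 512$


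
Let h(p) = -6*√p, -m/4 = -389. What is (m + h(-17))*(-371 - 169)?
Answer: -840240 + 3240*I*√17 ≈ -8.4024e+5 + 13359.0*I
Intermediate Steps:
m = 1556 (m = -4*(-389) = 1556)
(m + h(-17))*(-371 - 169) = (1556 - 6*I*√17)*(-371 - 169) = (1556 - 6*I*√17)*(-540) = -840240 + 3240*I*√17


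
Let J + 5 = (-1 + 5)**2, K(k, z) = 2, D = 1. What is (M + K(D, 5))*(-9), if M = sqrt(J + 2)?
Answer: -18 - 9*sqrt(13) ≈ -50.450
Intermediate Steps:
J = 11 (J = -5 + (-1 + 5)**2 = -5 + 4**2 = -5 + 16 = 11)
M = sqrt(13) (M = sqrt(11 + 2) = sqrt(13) ≈ 3.6056)
(M + K(D, 5))*(-9) = (sqrt(13) + 2)*(-9) = (2 + sqrt(13))*(-9) = -18 - 9*sqrt(13)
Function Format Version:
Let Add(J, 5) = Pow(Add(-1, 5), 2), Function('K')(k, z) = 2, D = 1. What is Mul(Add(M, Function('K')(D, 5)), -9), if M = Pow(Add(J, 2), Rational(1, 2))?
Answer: Add(-18, Mul(-9, Pow(13, Rational(1, 2)))) ≈ -50.450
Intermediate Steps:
J = 11 (J = Add(-5, Pow(Add(-1, 5), 2)) = Add(-5, Pow(4, 2)) = Add(-5, 16) = 11)
M = Pow(13, Rational(1, 2)) (M = Pow(Add(11, 2), Rational(1, 2)) = Pow(13, Rational(1, 2)) ≈ 3.6056)
Mul(Add(M, Function('K')(D, 5)), -9) = Mul(Add(Pow(13, Rational(1, 2)), 2), -9) = Mul(Add(2, Pow(13, Rational(1, 2))), -9) = Add(-18, Mul(-9, Pow(13, Rational(1, 2))))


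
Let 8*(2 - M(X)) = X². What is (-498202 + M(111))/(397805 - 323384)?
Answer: -3997921/595368 ≈ -6.7150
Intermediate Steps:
M(X) = 2 - X²/8
(-498202 + M(111))/(397805 - 323384) = (-498202 + (2 - ⅛*111²))/(397805 - 323384) = (-498202 + (2 - ⅛*12321))/74421 = (-498202 + (2 - 12321/8))*(1/74421) = (-498202 - 12305/8)*(1/74421) = -3997921/8*1/74421 = -3997921/595368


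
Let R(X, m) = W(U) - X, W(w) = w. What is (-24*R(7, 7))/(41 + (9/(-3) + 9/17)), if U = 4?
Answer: 1224/655 ≈ 1.8687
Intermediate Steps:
R(X, m) = 4 - X
(-24*R(7, 7))/(41 + (9/(-3) + 9/17)) = (-24*(4 - 1*7))/(41 + (9/(-3) + 9/17)) = (-24*(4 - 7))/(41 + (9*(-⅓) + 9*(1/17))) = (-24*(-3))/(41 + (-3 + 9/17)) = 72/(41 - 42/17) = 72/(655/17) = 72*(17/655) = 1224/655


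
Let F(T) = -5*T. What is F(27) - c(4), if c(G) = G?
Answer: -139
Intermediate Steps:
F(27) - c(4) = -5*27 - 1*4 = -135 - 4 = -139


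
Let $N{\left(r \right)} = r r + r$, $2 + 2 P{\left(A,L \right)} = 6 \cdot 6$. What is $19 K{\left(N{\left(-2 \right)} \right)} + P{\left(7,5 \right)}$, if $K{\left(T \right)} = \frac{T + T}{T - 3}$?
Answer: $-59$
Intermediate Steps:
$P{\left(A,L \right)} = 17$ ($P{\left(A,L \right)} = -1 + \frac{6 \cdot 6}{2} = -1 + \frac{1}{2} \cdot 36 = -1 + 18 = 17$)
$N{\left(r \right)} = r + r^{2}$ ($N{\left(r \right)} = r^{2} + r = r + r^{2}$)
$K{\left(T \right)} = \frac{2 T}{-3 + T}$
$19 K{\left(N{\left(-2 \right)} \right)} + P{\left(7,5 \right)} = 19 \frac{2 \left(- 2 \left(1 - 2\right)\right)}{-3 - 2 \left(1 - 2\right)} + 17 = 19 \frac{2 \left(\left(-2\right) \left(-1\right)\right)}{-3 - -2} + 17 = 19 \cdot 2 \cdot 2 \frac{1}{-3 + 2} + 17 = 19 \cdot 2 \cdot 2 \frac{1}{-1} + 17 = 19 \cdot 2 \cdot 2 \left(-1\right) + 17 = 19 \left(-4\right) + 17 = -76 + 17 = -59$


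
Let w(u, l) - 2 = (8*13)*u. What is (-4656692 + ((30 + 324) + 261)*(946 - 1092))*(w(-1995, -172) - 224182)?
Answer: 2048866420120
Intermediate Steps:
w(u, l) = 2 + 104*u (w(u, l) = 2 + (8*13)*u = 2 + 104*u)
(-4656692 + ((30 + 324) + 261)*(946 - 1092))*(w(-1995, -172) - 224182) = (-4656692 + ((30 + 324) + 261)*(946 - 1092))*((2 + 104*(-1995)) - 224182) = (-4656692 + (354 + 261)*(-146))*((2 - 207480) - 224182) = (-4656692 + 615*(-146))*(-207478 - 224182) = (-4656692 - 89790)*(-431660) = -4746482*(-431660) = 2048866420120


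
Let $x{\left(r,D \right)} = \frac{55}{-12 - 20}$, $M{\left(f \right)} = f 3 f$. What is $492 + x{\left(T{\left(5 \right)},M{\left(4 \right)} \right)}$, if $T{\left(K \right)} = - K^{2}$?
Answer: $\frac{15689}{32} \approx 490.28$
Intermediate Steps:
$M{\left(f \right)} = 3 f^{2}$ ($M{\left(f \right)} = 3 f f = 3 f^{2}$)
$x{\left(r,D \right)} = - \frac{55}{32}$ ($x{\left(r,D \right)} = \frac{55}{-32} = 55 \left(- \frac{1}{32}\right) = - \frac{55}{32}$)
$492 + x{\left(T{\left(5 \right)},M{\left(4 \right)} \right)} = 492 - \frac{55}{32} = \frac{15689}{32}$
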